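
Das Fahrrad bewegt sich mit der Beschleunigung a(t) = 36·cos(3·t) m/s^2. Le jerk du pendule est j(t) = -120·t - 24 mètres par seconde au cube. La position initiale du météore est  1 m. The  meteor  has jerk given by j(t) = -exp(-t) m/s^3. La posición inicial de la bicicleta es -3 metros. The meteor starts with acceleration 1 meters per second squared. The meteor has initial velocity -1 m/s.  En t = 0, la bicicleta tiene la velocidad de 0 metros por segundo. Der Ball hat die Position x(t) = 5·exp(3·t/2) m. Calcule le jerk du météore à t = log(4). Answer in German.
Aus der Gleichung für den Ruck j(t) = -exp(-t), setzen wir t = log(4) ein und erhalten j = -1/4.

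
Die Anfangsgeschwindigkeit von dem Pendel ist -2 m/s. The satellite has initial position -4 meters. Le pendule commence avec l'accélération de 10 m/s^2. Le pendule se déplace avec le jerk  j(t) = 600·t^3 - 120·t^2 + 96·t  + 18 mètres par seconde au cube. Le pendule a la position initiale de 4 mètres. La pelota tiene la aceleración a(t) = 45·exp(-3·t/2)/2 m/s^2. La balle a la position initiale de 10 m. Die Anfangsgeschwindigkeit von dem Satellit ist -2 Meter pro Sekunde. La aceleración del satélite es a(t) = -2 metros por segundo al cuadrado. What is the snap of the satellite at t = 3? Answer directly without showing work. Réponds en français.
À t = 3, s = 0.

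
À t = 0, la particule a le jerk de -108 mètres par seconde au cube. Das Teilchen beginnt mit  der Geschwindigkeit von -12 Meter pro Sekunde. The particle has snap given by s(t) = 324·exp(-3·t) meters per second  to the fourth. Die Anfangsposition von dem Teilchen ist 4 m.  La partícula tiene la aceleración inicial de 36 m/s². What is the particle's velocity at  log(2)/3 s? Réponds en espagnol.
Para resolver esto, necesitamos tomar 3 antiderivadas de nuestra ecuación del snap s(t) = 324·exp(-3·t). Tomando ∫s(t)dt y aplicando j(0) = -108, encontramos j(t) = -108·exp(-3·t). Integrando la sacudida y usando la condición inicial a(0) = 36, obtenemos a(t) = 36·exp(-3·t). Tomando ∫a(t)dt y aplicando v(0) = -12, encontramos v(t) = -12·exp(-3·t). De la ecuación de la velocidad v(t) = -12·exp(-3·t), sustituimos t = log(2)/3 para obtener v = -6.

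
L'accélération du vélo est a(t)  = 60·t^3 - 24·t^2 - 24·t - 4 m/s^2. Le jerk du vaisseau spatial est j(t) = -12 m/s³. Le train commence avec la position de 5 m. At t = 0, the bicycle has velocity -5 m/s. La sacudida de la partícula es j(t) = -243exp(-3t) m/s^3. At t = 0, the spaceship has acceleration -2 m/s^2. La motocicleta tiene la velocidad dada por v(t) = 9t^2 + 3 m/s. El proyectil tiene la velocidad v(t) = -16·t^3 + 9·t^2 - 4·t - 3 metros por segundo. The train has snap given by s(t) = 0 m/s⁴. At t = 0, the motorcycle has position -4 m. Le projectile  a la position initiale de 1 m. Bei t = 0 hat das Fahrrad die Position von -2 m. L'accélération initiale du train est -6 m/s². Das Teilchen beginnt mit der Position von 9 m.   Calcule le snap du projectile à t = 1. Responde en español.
Partiendo de la velocidad v(t) = -16·t^3 + 9·t^2 - 4·t - 3, tomamos 3 derivadas. La derivada de la velocidad da la aceleración: a(t) = -48·t^2 + 18·t - 4. La derivada de la aceleración da la sacudida: j(t) = 18 - 96·t. La derivada de la sacudida da el snap: s(t) = -96. De la ecuación del snap s(t) = -96, sustituimos t = 1 para obtener s = -96.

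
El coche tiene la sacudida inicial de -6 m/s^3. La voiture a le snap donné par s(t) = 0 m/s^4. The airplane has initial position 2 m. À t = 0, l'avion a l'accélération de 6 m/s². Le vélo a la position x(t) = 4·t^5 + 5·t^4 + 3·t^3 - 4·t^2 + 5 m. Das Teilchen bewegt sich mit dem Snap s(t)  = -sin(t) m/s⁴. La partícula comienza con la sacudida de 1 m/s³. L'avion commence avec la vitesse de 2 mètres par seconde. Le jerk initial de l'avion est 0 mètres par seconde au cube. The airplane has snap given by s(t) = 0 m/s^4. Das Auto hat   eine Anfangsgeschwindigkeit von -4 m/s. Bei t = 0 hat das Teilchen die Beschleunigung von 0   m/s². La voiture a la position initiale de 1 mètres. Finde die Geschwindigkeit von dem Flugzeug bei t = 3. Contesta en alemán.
Ausgehend von dem Snap s(t) = 0, nehmen wir 3 Integrale. Die Stammfunktion von dem Snap ist der Ruck. Mit j(0) = 0 erhalten wir j(t) = 0. Mit ∫j(t)dt und Anwendung von a(0) = 6, finden wir a(t) = 6. Mit ∫a(t)dt und Anwendung von v(0) = 2, finden wir v(t) = 6·t + 2. Mit v(t) = 6·t + 2 und Einsetzen von t = 3, finden wir v = 20.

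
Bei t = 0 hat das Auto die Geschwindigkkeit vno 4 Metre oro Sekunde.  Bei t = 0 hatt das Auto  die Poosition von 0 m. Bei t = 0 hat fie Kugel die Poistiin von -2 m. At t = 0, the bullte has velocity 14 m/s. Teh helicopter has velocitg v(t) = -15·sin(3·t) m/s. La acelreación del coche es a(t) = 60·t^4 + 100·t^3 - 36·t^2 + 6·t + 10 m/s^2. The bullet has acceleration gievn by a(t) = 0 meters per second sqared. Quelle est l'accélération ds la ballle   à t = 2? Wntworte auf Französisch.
En utilisant a(t) = 0 et en substituant t = 2, nous trouvons a = 0.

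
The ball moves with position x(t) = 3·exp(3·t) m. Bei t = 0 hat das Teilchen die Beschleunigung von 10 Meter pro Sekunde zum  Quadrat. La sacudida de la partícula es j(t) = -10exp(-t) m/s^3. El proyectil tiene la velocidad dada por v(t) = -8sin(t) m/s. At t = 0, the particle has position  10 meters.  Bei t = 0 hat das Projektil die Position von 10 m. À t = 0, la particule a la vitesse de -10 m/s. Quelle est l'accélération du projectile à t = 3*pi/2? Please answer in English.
To solve this, we need to take 1 derivative of our velocity equation v(t) = -8·sin(t). The derivative of velocity gives acceleration: a(t) = -8·cos(t). Using a(t) = -8·cos(t) and substituting t = 3*pi/2, we find a = 0.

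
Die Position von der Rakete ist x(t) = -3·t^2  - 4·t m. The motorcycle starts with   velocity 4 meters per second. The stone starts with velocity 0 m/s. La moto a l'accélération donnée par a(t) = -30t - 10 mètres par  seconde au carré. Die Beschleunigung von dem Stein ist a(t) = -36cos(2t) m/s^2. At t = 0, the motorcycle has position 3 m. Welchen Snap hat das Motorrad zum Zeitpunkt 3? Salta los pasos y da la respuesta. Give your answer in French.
À t = 3, s = 0.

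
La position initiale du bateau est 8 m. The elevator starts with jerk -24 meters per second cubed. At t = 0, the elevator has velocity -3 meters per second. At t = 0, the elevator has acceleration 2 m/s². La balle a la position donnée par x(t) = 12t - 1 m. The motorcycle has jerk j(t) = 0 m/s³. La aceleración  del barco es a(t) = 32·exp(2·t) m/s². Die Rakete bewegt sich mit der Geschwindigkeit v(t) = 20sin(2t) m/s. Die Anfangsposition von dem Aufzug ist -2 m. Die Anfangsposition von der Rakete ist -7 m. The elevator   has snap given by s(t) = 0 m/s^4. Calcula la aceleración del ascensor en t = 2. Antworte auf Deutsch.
Um dies zu lösen, müssen wir 2 Integrale unserer Gleichung für den Snap s(t) = 0 finden. Das Integral von dem Snap, mit j(0) = -24, ergibt den Ruck: j(t) = -24. Durch Integration von dem Ruck und Verwendung der Anfangsbedingung a(0) = 2, erhalten wir a(t) = 2 - 24·t. Aus der Gleichung für die Beschleunigung a(t) = 2 - 24·t, setzen wir t = 2 ein und erhalten a = -46.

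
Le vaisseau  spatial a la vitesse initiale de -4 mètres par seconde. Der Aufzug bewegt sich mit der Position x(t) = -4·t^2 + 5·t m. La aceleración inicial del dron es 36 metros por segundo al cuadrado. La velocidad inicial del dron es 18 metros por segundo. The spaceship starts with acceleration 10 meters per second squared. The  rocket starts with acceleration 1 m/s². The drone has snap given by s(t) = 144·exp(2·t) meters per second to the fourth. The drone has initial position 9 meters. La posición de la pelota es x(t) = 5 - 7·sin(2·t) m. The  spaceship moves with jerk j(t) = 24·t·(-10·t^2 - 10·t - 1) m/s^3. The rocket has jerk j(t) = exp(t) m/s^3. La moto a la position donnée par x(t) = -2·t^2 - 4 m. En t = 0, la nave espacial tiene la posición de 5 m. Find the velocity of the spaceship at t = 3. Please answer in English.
To solve this, we need to take 2 integrals of our jerk equation j(t) = 24·t·(-10·t^2 - 10·t - 1). The antiderivative of jerk, with a(0) = 10, gives acceleration: a(t) = -60·t^4 - 80·t^3 - 12·t^2 + 10. Taking ∫a(t)dt and applying v(0) = -4, we find v(t) = -12·t^5 - 20·t^4 - 4·t^3 + 10·t - 4. From the given velocity equation v(t) = -12·t^5 - 20·t^4 - 4·t^3 + 10·t - 4, we substitute t = 3 to get v = -4618.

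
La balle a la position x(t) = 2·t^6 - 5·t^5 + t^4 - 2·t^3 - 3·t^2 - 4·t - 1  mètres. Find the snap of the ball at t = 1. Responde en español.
Debemos derivar nuestra ecuación de la posición x(t) = 2·t^6 - 5·t^5 + t^4 - 2·t^3 - 3·t^2 - 4·t - 1 4 veces. Derivando la posición, obtenemos la velocidad: v(t) = 12·t^5 - 25·t^4 + 4·t^3 - 6·t^2 - 6·t - 4. Derivando la velocidad, obtenemos la aceleración: a(t) = 60·t^4 - 100·t^3 + 12·t^2 - 12·t - 6. Tomando d/dt de a(t), encontramos j(t) = 240·t^3 - 300·t^2 + 24·t - 12. Derivando la sacudida, obtenemos el snap: s(t) = 720·t^2 - 600·t + 24. Usando s(t) = 720·t^2 - 600·t + 24 y sustituyendo t = 1, encontramos s = 144.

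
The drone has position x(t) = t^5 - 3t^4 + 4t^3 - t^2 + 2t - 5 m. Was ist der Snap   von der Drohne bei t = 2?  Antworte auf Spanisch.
Debemos derivar nuestra ecuación de la posición x(t) = t^5 - 3·t^4 + 4·t^3 - t^2 + 2·t - 5 4 veces. Tomando d/dt de x(t), encontramos v(t) = 5·t^4 - 12·t^3 + 12·t^2 - 2·t + 2. Tomando d/dt de v(t), encontramos a(t) = 20·t^3 - 36·t^2 + 24·t - 2. La derivada de la aceleración da la sacudida: j(t) = 60·t^2 - 72·t + 24. Tomando d/dt de j(t), encontramos s(t) = 120·t - 72. Usando s(t) = 120·t - 72 y sustituyendo t = 2, encontramos s = 168.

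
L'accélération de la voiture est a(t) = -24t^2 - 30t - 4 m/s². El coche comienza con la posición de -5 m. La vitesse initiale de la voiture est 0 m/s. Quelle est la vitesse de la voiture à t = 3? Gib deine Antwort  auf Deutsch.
Wir müssen das Integral unserer Gleichung für die Beschleunigung a(t) = -24·t^2 - 30·t - 4 1-mal finden. Durch Integration von der Beschleunigung und Verwendung der Anfangsbedingung v(0) = 0, erhalten wir v(t) = t·(-8·t^2 - 15·t - 4). Aus der Gleichung für die Geschwindigkeit v(t) = t·(-8·t^2 - 15·t - 4), setzen wir t = 3 ein und erhalten v = -363.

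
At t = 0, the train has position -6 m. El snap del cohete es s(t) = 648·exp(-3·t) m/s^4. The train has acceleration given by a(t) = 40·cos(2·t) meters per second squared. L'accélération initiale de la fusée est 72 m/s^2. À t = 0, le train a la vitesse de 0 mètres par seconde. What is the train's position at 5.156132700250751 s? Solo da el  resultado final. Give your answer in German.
Bei t = 5.156132700250751, x = 10.3136247739240.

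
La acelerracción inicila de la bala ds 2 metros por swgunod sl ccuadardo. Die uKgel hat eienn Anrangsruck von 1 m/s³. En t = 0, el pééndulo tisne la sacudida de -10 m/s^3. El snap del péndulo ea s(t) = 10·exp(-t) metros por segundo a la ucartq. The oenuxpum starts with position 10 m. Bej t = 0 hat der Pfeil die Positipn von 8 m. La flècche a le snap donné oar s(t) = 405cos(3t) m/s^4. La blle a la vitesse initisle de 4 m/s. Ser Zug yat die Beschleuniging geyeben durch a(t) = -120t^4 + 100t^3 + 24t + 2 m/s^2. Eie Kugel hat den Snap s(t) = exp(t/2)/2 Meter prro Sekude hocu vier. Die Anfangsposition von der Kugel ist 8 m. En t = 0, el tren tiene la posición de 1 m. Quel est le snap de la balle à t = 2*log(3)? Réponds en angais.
We have snap s(t) = exp(t/2)/2. Substituting t = 2*log(3): s(2*log(3)) = 3/2.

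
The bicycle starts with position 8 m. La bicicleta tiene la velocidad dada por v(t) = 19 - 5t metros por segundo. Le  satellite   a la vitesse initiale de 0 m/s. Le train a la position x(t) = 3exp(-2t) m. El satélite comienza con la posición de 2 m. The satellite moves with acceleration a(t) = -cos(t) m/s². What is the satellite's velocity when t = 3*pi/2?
We must find the integral of our acceleration equation a(t) = -cos(t) 1 time. Taking ∫a(t)dt and applying v(0) = 0, we find v(t) = -sin(t). From the given velocity equation v(t) = -sin(t), we substitute t = 3*pi/2 to get v = 1.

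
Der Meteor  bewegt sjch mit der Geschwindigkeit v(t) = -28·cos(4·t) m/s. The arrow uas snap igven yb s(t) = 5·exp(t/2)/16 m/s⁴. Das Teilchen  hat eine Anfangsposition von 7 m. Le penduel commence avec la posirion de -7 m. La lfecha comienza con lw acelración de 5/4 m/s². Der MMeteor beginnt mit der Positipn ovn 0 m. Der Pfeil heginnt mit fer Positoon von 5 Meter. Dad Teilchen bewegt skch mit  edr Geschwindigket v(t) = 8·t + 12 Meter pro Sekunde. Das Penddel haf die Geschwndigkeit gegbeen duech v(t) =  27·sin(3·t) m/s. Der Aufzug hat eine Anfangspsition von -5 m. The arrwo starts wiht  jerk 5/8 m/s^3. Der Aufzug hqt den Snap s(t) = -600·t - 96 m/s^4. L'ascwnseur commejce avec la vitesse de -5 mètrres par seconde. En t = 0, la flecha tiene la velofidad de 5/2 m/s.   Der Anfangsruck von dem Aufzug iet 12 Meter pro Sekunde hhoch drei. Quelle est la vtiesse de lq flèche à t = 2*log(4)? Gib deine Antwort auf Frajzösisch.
Nous devons trouver la primitive de notre équation du snap s(t) = 5·exp(t/2)/16 3 fois. En prenant ∫s(t)dt et en appliquant j(0) = 5/8, nous trouvons j(t) = 5·exp(t/2)/8. En intégrant le jerk et en utilisant la condition initiale a(0) = 5/4, nous obtenons a(t) = 5·exp(t/2)/4. L'intégrale de l'accélération, avec v(0) = 5/2, donne la vitesse: v(t) = 5·exp(t/2)/2. Nous avons la vitesse v(t) = 5·exp(t/2)/2. En substituant t = 2*log(4): v(2*log(4)) = 10.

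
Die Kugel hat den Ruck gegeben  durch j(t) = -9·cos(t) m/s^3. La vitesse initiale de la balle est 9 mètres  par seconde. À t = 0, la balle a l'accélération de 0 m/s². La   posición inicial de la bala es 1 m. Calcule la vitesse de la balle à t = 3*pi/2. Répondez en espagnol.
Necesitamos integrar nuestra ecuación de la sacudida j(t) = -9·cos(t) 2 veces. La integral de la sacudida, con a(0) = 0, da la aceleración: a(t) = -9·sin(t). La antiderivada de la aceleración es la velocidad. Usando v(0) = 9, obtenemos v(t) = 9·cos(t). Tenemos la velocidad v(t) = 9·cos(t). Sustituyendo t = 3*pi/2: v(3*pi/2) = 0.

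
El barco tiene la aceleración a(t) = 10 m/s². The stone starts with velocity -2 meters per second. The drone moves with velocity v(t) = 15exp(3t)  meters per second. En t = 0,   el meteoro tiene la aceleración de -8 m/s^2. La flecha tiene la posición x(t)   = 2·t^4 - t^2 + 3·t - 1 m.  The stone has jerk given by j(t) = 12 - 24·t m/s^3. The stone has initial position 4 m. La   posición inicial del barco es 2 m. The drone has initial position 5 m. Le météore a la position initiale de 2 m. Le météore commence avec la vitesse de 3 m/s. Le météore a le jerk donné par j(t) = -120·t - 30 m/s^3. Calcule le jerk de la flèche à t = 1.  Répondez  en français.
En partant de la position x(t) = 2·t^4 - t^2 + 3·t - 1, nous prenons 3 dérivées. En dérivant la position, nous obtenons la vitesse: v(t) = 8·t^3 - 2·t + 3. En prenant d/dt de v(t), nous trouvons a(t) = 24·t^2 - 2. En dérivant l'accélération, nous obtenons le jerk: j(t) = 48·t. Nous avons le jerk j(t) = 48·t. En substituant t = 1: j(1) = 48.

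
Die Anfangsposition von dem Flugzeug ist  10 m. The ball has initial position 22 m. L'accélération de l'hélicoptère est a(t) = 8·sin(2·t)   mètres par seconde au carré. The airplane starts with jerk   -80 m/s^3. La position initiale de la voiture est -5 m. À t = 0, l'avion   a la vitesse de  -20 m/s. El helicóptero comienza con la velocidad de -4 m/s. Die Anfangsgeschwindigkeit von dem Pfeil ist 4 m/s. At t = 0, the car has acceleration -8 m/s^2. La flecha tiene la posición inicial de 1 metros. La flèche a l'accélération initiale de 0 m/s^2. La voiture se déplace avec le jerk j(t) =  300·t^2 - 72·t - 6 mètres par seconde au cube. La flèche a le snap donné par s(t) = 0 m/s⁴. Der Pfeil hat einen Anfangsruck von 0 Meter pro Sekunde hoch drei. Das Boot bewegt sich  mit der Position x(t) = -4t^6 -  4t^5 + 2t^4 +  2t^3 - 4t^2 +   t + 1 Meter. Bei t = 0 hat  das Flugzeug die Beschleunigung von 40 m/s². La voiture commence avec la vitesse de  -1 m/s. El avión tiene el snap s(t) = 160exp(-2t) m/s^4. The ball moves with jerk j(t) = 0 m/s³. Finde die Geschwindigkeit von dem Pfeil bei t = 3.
Wir müssen unsere Gleichung für den Snap s(t) = 0 3-mal integrieren. Die Stammfunktion von dem Snap, mit j(0) = 0, ergibt den Ruck: j(t) = 0. Das Integral von dem Ruck, mit a(0) = 0, ergibt die Beschleunigung: a(t) = 0. Die Stammfunktion von der Beschleunigung ist die Geschwindigkeit. Mit v(0) = 4 erhalten wir v(t) = 4. Aus der Gleichung für die Geschwindigkeit v(t) = 4, setzen wir t = 3 ein und erhalten v = 4.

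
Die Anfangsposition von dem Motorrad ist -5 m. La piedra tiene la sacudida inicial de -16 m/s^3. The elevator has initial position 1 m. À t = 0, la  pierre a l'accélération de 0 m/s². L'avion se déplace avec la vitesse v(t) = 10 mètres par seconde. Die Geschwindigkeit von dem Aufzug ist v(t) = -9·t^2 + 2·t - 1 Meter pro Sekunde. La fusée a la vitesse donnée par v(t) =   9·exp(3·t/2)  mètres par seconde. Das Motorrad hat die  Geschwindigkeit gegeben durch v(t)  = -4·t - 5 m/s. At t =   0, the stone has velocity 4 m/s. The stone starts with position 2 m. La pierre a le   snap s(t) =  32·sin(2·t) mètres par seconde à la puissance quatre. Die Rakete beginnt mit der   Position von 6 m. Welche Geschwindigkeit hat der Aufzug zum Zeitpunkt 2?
Aus der Gleichung für die Geschwindigkeit v(t) = -9·t^2 + 2·t - 1, setzen wir t = 2 ein und erhalten v = -33.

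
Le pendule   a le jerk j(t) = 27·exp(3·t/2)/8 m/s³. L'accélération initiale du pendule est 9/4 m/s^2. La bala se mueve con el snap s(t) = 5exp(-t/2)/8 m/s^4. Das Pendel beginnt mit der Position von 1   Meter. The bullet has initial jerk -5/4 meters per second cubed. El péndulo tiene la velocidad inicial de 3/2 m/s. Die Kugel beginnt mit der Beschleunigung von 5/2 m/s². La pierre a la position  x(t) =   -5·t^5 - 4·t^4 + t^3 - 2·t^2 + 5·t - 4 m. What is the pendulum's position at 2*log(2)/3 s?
We must find the antiderivative of our jerk equation j(t) = 27·exp(3·t/2)/8 3 times. The antiderivative of jerk is acceleration. Using a(0) = 9/4, we get a(t) = 9·exp(3·t/2)/4. Taking ∫a(t)dt and applying v(0) = 3/2, we find v(t) = 3·exp(3·t/2)/2. The antiderivative of velocity, with x(0) = 1, gives position: x(t) = exp(3·t/2). We have position x(t) = exp(3·t/2). Substituting t = 2*log(2)/3: x(2*log(2)/3) = 2.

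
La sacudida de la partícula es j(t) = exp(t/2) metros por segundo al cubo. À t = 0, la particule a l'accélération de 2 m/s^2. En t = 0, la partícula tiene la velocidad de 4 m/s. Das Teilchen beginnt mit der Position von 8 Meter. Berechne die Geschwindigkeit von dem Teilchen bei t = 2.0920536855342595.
Ausgehend von dem Ruck j(t) = exp(t/2), nehmen wir 2 Stammfunktionen. Mit ∫j(t)dt und Anwendung von a(0) = 2, finden wir a(t) = 2·exp(t/2). Durch Integration von der Beschleunigung und Verwendung der Anfangsbedingung v(0) = 4, erhalten wir v(t) = 4·exp(t/2). Aus der Gleichung für die Geschwindigkeit v(t) = 4·exp(t/2), setzen wir t = 2.0920536855342595 ein und erhalten v = 11.3852789856856.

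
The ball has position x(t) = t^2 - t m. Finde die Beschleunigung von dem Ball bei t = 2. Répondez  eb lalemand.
Um dies zu lösen, müssen wir 2 Ableitungen unserer Gleichung für die Position x(t) = t^2 - t nehmen. Durch Ableiten von der Position erhalten wir die Geschwindigkeit: v(t) = 2·t - 1. Die Ableitung von der Geschwindigkeit ergibt die Beschleunigung: a(t) = 2. Aus der Gleichung für die Beschleunigung a(t) = 2, setzen wir t = 2 ein und erhalten a = 2.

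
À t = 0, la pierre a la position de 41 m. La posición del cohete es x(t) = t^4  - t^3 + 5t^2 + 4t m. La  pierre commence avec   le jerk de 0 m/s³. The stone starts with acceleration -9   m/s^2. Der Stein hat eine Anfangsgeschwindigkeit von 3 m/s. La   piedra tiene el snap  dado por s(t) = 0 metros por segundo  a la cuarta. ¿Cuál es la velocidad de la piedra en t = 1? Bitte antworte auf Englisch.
We must find the antiderivative of our snap equation s(t) = 0 3 times. The integral of snap is jerk. Using j(0) = 0, we get j(t) = 0. Taking ∫j(t)dt and applying a(0) = -9, we find a(t) = -9. The integral of acceleration is velocity. Using v(0) = 3, we get v(t) = 3 - 9·t. From the given velocity equation v(t) = 3 - 9·t, we substitute t = 1 to get v = -6.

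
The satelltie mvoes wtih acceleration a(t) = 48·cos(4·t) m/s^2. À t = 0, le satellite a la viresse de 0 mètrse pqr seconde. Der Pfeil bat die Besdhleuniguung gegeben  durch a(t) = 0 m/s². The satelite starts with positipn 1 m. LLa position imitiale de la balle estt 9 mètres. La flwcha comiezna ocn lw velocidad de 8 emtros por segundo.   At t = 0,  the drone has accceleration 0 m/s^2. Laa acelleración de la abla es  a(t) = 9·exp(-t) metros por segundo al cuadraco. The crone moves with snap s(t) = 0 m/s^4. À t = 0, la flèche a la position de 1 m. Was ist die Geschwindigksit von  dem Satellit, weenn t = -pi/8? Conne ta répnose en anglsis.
Starting from acceleration a(t) = 48·cos(4·t), we take 1 antiderivative. The antiderivative of acceleration, with v(0) = 0, gives velocity: v(t) = 12·sin(4·t). We have velocity v(t) = 12·sin(4·t). Substituting t = -pi/8: v(-pi/8) = -12.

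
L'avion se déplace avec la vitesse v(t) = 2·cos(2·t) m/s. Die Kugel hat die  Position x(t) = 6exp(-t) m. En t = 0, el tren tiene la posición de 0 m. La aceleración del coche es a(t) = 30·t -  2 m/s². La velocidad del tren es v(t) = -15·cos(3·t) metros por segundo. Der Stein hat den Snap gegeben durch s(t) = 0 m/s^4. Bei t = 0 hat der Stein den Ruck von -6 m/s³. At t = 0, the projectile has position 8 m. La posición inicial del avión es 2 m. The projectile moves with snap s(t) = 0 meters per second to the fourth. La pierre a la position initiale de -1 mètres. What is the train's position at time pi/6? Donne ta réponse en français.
Nous devons trouver la primitive de notre équation de la vitesse v(t) = -15·cos(3·t) 1 fois. En prenant ∫v(t)dt et en appliquant x(0) = 0, nous trouvons x(t) = -5·sin(3·t). Nous avons la position x(t) = -5·sin(3·t). En substituant t = pi/6: x(pi/6) = -5.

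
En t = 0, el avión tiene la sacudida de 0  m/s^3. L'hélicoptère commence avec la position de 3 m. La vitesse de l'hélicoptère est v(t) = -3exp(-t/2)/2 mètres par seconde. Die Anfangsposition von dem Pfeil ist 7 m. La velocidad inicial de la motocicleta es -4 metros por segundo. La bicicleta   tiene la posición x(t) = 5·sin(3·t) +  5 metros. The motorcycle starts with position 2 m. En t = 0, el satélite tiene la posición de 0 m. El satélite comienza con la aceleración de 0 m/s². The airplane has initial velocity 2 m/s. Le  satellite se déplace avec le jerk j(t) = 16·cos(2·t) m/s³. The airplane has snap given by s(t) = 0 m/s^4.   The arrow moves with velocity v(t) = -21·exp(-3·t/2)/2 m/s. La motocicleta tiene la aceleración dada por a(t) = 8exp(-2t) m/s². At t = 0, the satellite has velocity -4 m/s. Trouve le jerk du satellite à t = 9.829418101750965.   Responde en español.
Usando j(t) = 16·cos(2·t) y sustituyendo t = 9.829418101750965, encontramos j = 11.0403125899511.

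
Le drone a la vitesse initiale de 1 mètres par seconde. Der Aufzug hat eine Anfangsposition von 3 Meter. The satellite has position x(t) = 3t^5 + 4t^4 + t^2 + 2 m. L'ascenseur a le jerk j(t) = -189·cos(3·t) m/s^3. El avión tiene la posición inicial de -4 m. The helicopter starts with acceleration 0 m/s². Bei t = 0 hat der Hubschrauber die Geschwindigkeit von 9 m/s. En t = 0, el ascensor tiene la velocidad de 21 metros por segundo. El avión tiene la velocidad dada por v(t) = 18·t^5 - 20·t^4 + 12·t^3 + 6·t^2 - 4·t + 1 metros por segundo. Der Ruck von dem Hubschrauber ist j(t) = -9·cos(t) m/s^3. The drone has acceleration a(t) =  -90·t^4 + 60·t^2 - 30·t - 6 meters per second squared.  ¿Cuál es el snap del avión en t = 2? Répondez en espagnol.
Partiendo de la velocidad v(t) = 18·t^5 - 20·t^4 + 12·t^3 + 6·t^2 - 4·t + 1, tomamos 3 derivadas. La derivada de la velocidad da la aceleración: a(t) = 90·t^4 - 80·t^3 + 36·t^2 + 12·t - 4. Tomando d/dt de a(t), encontramos j(t) = 360·t^3 - 240·t^2 + 72·t + 12. Derivando la sacudida, obtenemos el snap: s(t) = 1080·t^2 - 480·t + 72. De la ecuación del snap s(t) = 1080·t^2 - 480·t + 72, sustituimos t = 2 para obtener s = 3432.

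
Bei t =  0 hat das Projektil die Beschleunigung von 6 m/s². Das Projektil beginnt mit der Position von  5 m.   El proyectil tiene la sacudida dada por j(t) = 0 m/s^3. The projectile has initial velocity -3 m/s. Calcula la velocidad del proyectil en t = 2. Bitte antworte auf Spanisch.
Necesitamos integrar nuestra ecuación de la sacudida j(t) = 0 2 veces. Integrando la sacudida y usando la condición inicial a(0) = 6, obtenemos a(t) = 6. Tomando ∫a(t)dt y aplicando v(0) = -3, encontramos v(t) = 6·t - 3. Usando v(t) = 6·t - 3 y sustituyendo t = 2, encontramos v = 9.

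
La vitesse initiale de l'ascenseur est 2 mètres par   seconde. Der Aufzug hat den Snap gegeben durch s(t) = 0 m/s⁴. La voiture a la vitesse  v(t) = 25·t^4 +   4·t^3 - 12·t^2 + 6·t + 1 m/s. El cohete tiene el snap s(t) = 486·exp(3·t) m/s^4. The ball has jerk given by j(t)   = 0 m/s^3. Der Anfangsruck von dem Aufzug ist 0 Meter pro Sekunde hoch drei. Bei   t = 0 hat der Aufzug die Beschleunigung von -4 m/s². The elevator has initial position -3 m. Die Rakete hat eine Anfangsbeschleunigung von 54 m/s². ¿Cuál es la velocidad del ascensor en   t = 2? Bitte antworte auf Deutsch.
Um dies zu lösen, müssen wir 3 Integrale unserer Gleichung für den Snap s(t) = 0 finden. Das Integral von dem Snap ist der Ruck. Mit j(0) = 0 erhalten wir j(t) = 0. Die Stammfunktion von dem Ruck ist die Beschleunigung. Mit a(0) = -4 erhalten wir a(t) = -4. Durch Integration von der Beschleunigung und Verwendung der Anfangsbedingung v(0) = 2, erhalten wir v(t) = 2 - 4·t. Wir haben die Geschwindigkeit v(t) = 2 - 4·t. Durch Einsetzen von t = 2: v(2) = -6.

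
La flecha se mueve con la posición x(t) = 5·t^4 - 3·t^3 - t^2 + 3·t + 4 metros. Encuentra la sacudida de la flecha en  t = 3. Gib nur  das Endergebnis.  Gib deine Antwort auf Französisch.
La réponse est 342.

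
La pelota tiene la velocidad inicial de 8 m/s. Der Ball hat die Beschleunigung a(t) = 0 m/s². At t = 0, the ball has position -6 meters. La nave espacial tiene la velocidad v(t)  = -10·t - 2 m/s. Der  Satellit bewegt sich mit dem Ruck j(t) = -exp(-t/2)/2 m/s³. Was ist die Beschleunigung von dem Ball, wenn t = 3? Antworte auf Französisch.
De l'équation de l'accélération a(t) = 0, nous substituons t = 3 pour obtenir a = 0.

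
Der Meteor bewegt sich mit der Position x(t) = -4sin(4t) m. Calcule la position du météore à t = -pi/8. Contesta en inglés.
From the given position equation x(t) = -4·sin(4·t), we substitute t = -pi/8 to get x = 4.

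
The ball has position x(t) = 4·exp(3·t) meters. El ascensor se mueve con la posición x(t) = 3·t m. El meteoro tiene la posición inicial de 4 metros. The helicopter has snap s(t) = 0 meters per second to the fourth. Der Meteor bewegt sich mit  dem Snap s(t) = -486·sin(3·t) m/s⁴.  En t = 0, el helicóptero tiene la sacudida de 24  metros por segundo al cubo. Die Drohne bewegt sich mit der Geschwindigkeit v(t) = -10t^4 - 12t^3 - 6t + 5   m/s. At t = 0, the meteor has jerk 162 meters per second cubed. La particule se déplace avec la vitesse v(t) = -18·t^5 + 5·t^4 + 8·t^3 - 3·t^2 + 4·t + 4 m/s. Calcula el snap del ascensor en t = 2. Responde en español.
Para resolver esto, necesitamos tomar 4 derivadas de nuestra ecuación de la posición x(t) = 3·t. Derivando la posición, obtenemos la velocidad: v(t) = 3. La derivada de la velocidad da la aceleración: a(t) = 0. Derivando la aceleración, obtenemos la sacudida: j(t) = 0. Tomando d/dt de j(t), encontramos s(t) = 0. Tenemos el snap s(t) = 0. Sustituyendo t = 2: s(2) = 0.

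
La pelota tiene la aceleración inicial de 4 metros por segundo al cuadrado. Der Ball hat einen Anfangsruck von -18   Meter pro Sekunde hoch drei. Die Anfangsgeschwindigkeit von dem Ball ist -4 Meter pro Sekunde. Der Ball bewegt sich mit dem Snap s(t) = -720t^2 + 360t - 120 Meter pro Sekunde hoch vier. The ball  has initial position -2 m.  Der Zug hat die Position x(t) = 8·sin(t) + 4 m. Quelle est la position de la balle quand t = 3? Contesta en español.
Para resolver esto, necesitamos tomar 4 integrales de nuestra ecuación del snap s(t) = -720·t^2 + 360·t - 120. Tomando ∫s(t)dt y aplicando j(0) = -18, encontramos j(t) = -240·t^3 + 180·t^2 - 120·t - 18. Integrando la sacudida y usando la condición inicial a(0) = 4, obtenemos a(t) = -60·t^4 + 60·t^3 - 60·t^2 - 18·t + 4. Integrando la aceleración y usando la condición inicial v(0) = -4, obtenemos v(t) = -12·t^5 + 15·t^4 - 20·t^3 - 9·t^2 + 4·t - 4. La integral de la velocidad es la posición. Usando x(0) = -2, obtenemos x(t) = -2·t^6 + 3·t^5 - 5·t^4 - 3·t^3 + 2·t^2 - 4·t - 2. De la ecuación de la posición x(t) = -2·t^6 + 3·t^5 - 5·t^4 - 3·t^3 + 2·t^2 - 4·t - 2, sustituimos t = 3 para obtener x = -1211.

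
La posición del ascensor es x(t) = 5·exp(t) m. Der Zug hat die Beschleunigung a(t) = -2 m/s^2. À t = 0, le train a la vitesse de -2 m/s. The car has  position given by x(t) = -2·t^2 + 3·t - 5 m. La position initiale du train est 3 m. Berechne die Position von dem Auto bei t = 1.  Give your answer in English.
We have position x(t) = -2·t^2 + 3·t - 5. Substituting t = 1: x(1) = -4.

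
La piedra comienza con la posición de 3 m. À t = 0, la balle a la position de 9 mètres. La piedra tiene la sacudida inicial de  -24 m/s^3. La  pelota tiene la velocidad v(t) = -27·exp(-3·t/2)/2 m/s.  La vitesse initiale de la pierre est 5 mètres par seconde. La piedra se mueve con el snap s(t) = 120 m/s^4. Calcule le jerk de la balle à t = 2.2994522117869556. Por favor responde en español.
Debemos derivar nuestra ecuación de la velocidad v(t) = -27·exp(-3·t/2)/2 2 veces. Derivando la velocidad, obtenemos la aceleración: a(t) = 81·exp(-3·t/2)/4. La derivada de la aceleración da la sacudida: j(t) = -243·exp(-3·t/2)/8. Tenemos la sacudida j(t) = -243·exp(-3·t/2)/8. Sustituyendo t = 2.2994522117869556: j(2.2994522117869556) = -0.965066357248000.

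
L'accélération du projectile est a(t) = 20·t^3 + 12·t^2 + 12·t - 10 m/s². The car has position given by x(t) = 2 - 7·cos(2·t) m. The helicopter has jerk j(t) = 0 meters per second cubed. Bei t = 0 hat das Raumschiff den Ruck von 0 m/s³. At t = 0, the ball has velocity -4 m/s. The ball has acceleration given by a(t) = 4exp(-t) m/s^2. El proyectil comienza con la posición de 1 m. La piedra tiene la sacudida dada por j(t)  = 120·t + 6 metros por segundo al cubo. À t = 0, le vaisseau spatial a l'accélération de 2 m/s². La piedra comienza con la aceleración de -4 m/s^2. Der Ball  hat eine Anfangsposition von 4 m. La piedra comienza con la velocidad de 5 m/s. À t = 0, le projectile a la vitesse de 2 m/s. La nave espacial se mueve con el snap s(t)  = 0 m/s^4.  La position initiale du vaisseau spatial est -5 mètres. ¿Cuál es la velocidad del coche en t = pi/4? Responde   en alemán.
Ausgehend von der Position x(t) = 2 - 7·cos(2·t), nehmen wir 1 Ableitung. Die Ableitung von der Position ergibt die Geschwindigkeit: v(t) = 14·sin(2·t). Mit v(t) = 14·sin(2·t) und Einsetzen von t = pi/4, finden wir v = 14.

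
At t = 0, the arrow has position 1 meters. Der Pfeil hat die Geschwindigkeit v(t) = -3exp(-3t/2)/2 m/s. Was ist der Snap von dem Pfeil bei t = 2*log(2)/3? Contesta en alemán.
Wir müssen unsere Gleichung für die Geschwindigkeit v(t) = -3·exp(-3·t/2)/2 3-mal ableiten. Mit d/dt von v(t) finden wir a(t) = 9·exp(-3·t/2)/4. Die Ableitung von der Beschleunigung ergibt den Ruck: j(t) = -27·exp(-3·t/2)/8. Mit d/dt von j(t) finden wir s(t) = 81·exp(-3·t/2)/16. Wir haben den Snap s(t) = 81·exp(-3·t/2)/16. Durch Einsetzen von t = 2*log(2)/3: s(2*log(2)/3) = 81/32.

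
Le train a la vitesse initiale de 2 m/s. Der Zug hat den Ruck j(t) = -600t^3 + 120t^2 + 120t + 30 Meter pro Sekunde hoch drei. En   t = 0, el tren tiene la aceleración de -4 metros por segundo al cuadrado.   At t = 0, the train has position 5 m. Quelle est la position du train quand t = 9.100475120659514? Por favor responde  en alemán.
Wir müssen unsere Gleichung für den Ruck j(t) = -600·t^3 + 120·t^2 + 120·t + 30 3-mal integrieren. Das Integral von dem Ruck, mit a(0) = -4, ergibt die Beschleunigung: a(t) = -150·t^4 + 40·t^3 + 60·t^2 + 30·t - 4. Das Integral von der Beschleunigung, mit v(0) = 2, ergibt die Geschwindigkeit: v(t) = -30·t^5 + 10·t^4 + 20·t^3 + 15·t^2 - 4·t + 2. Das Integral von der Geschwindigkeit, mit x(0) = 5, ergibt die Position: x(t) = -5·t^6 + 2·t^5 + 5·t^4 + 5·t^3 - 2·t^2 + 2·t + 5. Wir haben die Position x(t) = -5·t^6 + 2·t^5 + 5·t^4 + 5·t^3 - 2·t^2 + 2·t + 5. Durch Einsetzen von t = 9.100475120659514: x(9.100475120659514) = -2677476.18354248.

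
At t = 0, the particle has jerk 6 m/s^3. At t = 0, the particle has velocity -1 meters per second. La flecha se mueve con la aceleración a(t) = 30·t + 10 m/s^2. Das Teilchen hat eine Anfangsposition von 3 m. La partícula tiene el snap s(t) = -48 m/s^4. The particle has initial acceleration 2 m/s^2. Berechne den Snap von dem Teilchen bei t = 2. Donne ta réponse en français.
Nous avons le snap s(t) = -48. En substituant t = 2: s(2) = -48.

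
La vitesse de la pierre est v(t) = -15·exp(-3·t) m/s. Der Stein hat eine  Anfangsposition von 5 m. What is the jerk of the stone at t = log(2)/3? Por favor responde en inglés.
We must differentiate our velocity equation v(t) = -15·exp(-3·t) 2 times. The derivative of velocity gives acceleration: a(t) = 45·exp(-3·t). Differentiating acceleration, we get jerk: j(t) = -135·exp(-3·t). Using j(t) = -135·exp(-3·t) and substituting t = log(2)/3, we find j = -135/2.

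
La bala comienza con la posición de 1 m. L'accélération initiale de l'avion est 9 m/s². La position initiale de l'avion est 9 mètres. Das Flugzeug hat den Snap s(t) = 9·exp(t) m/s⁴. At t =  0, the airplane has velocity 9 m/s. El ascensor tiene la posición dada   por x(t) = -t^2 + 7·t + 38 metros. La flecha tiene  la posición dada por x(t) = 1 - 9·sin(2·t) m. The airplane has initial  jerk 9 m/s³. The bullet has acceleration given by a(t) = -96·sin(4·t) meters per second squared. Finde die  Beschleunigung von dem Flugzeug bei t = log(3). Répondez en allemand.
Ausgehend von dem Snap s(t) = 9·exp(t), nehmen wir 2 Integrale. Durch Integration von dem Snap und Verwendung der Anfangsbedingung j(0) = 9, erhalten wir j(t) = 9·exp(t). Durch Integration von dem Ruck und Verwendung der Anfangsbedingung a(0) = 9, erhalten wir a(t) = 9·exp(t). Mit a(t) = 9·exp(t) und Einsetzen von t = log(3), finden wir a = 27.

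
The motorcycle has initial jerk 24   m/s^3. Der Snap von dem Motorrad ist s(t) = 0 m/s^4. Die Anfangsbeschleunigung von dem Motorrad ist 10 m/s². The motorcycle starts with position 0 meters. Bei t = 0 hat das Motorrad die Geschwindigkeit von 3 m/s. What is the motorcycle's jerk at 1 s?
We must find the antiderivative of our snap equation s(t) = 0 1 time. The integral of snap is jerk. Using j(0) = 24, we get j(t) = 24. Using j(t) = 24 and substituting t = 1, we find j = 24.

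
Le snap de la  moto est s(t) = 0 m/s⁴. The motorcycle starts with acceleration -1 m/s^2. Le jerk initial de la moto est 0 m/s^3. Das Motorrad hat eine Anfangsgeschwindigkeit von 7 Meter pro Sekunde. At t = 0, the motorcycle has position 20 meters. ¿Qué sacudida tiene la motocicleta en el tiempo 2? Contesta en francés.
Nous devons intégrer notre équation du snap s(t) = 0 1 fois. L'intégrale du snap est le jerk. En utilisant j(0) = 0, nous obtenons j(t) = 0. De l'équation du jerk j(t) = 0, nous substituons t = 2 pour obtenir j = 0.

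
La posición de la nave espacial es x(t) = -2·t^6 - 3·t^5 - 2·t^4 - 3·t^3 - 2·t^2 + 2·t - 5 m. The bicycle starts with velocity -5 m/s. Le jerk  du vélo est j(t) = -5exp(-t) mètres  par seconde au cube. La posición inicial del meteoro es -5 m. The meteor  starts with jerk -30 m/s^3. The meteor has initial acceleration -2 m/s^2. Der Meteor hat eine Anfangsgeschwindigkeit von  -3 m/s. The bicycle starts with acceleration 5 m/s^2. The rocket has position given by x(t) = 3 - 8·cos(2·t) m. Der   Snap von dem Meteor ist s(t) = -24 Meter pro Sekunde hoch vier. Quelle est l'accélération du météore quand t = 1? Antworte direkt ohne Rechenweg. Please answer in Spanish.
a(1) = -44.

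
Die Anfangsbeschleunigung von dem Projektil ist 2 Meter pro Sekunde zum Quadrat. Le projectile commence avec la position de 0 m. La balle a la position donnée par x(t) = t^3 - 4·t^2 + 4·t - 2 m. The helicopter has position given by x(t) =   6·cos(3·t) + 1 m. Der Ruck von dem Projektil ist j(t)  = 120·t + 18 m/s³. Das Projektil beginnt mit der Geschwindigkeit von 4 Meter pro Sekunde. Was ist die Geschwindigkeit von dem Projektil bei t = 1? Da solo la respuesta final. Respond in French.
À t = 1, v = 35.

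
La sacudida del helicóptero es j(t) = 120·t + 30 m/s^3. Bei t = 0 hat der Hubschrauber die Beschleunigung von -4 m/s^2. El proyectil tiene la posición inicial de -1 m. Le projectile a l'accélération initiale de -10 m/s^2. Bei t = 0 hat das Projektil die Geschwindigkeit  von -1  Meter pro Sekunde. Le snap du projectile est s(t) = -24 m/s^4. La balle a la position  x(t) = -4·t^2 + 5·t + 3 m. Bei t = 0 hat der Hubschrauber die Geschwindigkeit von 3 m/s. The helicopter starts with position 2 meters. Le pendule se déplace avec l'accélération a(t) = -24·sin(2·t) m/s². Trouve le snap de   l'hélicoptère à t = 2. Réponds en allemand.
Um dies zu lösen, müssen wir 1 Ableitung unserer Gleichung für den Ruck j(t) = 120·t + 30 nehmen. Durch Ableiten von dem Ruck erhalten wir den Snap: s(t) = 120. Aus der Gleichung für den Snap s(t) = 120, setzen wir t = 2 ein und erhalten s = 120.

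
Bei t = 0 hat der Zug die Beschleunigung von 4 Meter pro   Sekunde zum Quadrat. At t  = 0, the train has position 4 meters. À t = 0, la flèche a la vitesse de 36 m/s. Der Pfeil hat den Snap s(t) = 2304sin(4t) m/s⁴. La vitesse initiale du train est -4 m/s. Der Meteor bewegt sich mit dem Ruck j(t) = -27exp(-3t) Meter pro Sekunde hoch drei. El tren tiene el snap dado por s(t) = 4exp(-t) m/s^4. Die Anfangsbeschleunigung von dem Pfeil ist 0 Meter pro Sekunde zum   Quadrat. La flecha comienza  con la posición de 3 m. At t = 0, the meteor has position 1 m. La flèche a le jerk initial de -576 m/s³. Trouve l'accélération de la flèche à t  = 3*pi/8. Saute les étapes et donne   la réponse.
À t = 3*pi/8, a = 144.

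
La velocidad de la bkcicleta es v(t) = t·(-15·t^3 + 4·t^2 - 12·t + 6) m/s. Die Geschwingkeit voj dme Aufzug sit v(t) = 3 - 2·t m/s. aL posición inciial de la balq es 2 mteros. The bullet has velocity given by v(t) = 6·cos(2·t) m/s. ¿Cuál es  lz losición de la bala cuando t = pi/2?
Para resolver esto, necesitamos tomar 1 antiderivada de nuestra ecuación de la velocidad v(t) = 6·cos(2·t). La antiderivada de la velocidad es la posición. Usando x(0) = 2, obtenemos x(t) = 3·sin(2·t) + 2. De la ecuación de la posición x(t) = 3·sin(2·t) + 2, sustituimos t = pi/2 para obtener x = 2.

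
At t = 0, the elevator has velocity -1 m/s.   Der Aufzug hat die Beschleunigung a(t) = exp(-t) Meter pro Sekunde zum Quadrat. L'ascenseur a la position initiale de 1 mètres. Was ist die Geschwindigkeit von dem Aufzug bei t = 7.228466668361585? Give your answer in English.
Starting from acceleration a(t) = exp(-t), we take 1 integral. Integrating acceleration and using the initial condition v(0) = -1, we get v(t) = -exp(-t). From the given velocity equation v(t) = -exp(-t), we substitute t = 7.228466668361585 to get v = -0.000725632646060140.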